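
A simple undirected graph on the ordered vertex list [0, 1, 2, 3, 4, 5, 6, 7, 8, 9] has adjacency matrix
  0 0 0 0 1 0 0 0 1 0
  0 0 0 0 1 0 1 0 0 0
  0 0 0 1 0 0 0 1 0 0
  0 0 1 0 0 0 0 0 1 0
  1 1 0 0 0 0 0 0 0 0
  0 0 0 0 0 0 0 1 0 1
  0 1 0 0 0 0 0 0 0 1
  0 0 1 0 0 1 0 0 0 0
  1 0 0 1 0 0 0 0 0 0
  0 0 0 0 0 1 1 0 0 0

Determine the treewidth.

2

A width-2 tree decomposition is:
Bags: B1 = {5, 7, 9}  B2 = {2, 7, 9}  B3 = {2, 3, 9}  B4 = {3, 8, 9}  B5 = {0, 8, 9}  B6 = {0, 4, 9}  B7 = {1, 4, 9}  B8 = {1, 6, 9}
Tree: B1–B2, B2–B3, B3–B4, B4–B5, B5–B6, B6–B7, B7–B8
The largest bag has 3 vertices, giving width 2; this decomposition certifies tw(G) ≤ 2. Since 9–5–7–2–3–8–0–4–1–6–9 is a cycle in G, G is not acyclic. Forests are exactly the graphs of treewidth ≤ 1, so tw(G) ≥ 2. Combining the bounds, tw(G) = 2.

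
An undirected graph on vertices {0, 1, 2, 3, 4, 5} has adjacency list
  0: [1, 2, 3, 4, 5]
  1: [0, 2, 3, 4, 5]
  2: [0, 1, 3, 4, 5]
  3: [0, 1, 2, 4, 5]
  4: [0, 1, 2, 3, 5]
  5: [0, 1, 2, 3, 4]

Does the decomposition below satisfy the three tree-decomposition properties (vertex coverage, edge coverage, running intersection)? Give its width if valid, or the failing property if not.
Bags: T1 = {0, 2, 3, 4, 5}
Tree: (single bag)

A tree decomposition must satisfy three properties: every vertex lies in some bag; for every edge, both endpoints lie together in some bag; and for every vertex, the bags containing it form a connected subtree. Here vertex 1 appears in no bag, so the decomposition is invalid.

No — vertex 1 appears in no bag.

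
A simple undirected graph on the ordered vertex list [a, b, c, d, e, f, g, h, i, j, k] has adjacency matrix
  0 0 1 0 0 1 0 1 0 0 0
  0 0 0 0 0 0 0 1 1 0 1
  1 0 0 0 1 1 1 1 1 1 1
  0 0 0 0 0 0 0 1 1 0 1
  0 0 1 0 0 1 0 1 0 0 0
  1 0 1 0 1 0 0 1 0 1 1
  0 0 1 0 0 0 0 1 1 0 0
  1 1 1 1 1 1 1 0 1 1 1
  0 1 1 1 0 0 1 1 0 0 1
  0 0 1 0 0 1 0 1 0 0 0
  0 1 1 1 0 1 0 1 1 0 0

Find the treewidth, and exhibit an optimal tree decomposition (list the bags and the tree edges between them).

Every bag has size at most 4, so the width is 4 − 1 = 3 and tw(G) ≤ 3. For the lower bound, the 4 vertices {d, h, i, k} are pairwise adjacent, and any tree decomposition puts a clique entirely inside one bag — forcing width ≥ 3. Combining the bounds, tw(G) = 3.

Treewidth 3.
Bags: B1 = {c, h, i, k}  B2 = {c, f, h, k}  B3 = {b, h, i, k}  B4 = {a, c, f, h}  B5 = {c, e, f, h}  B6 = {c, f, h, j}  B7 = {d, h, i, k}  B8 = {c, g, h, i}
Tree: B1–B2, B1–B3, B2–B4, B2–B5, B2–B6, B1–B7, B1–B8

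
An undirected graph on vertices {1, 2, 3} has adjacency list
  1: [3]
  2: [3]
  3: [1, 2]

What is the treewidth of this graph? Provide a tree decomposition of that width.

Treewidth 1.
Bags: B1 = {1, 3}  B2 = {2, 3}
Tree: B1–B2

Every bag has size at most 2, so the width is 2 − 1 = 1 and tw(G) ≤ 1. Any graph with an edge has treewidth ≥ 1, and G has the edge 3–1. Hence tw(G) = 1 exactly.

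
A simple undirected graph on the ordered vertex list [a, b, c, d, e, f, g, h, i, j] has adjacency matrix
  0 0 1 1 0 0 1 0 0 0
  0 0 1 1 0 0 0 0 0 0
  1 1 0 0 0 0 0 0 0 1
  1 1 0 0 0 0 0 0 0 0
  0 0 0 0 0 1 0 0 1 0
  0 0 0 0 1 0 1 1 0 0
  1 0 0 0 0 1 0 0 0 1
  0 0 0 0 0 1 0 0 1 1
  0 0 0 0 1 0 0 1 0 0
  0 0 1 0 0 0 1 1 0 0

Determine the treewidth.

2

A width-2 tree decomposition is:
Bags: B1 = {b, c, d}  B2 = {a, c, d}  B3 = {a, c, j}  B4 = {a, g, j}  B5 = {g, h, j}  B6 = {f, g, h}  B7 = {f, h, i}  B8 = {e, f, i}
Tree: B1–B2, B2–B3, B3–B4, B4–B5, B5–B6, B6–B7, B7–B8
The largest bag has 3 vertices, giving width 2; this decomposition certifies tw(G) ≤ 2. Since b–d–a–c–b is a cycle in G, G is not acyclic. Forests are exactly the graphs of treewidth ≤ 1, so tw(G) ≥ 2. Therefore the treewidth is 2.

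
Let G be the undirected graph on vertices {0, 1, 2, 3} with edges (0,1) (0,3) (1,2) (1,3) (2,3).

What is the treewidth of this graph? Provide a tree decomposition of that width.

Treewidth 2.
One such decomposition:
Bags: B1 = {0, 1, 3}  B2 = {1, 2, 3}
Tree: B1–B2

The largest bag has 3 vertices, giving width 2; this decomposition certifies tw(G) ≤ 2. Conversely, {0, 1, 3} is a clique of size 3, and the vertices of any clique must share a bag in every tree decomposition; so some bag has ≥ 3 vertices and tw(G) ≥ 2. Hence tw(G) = 2 exactly.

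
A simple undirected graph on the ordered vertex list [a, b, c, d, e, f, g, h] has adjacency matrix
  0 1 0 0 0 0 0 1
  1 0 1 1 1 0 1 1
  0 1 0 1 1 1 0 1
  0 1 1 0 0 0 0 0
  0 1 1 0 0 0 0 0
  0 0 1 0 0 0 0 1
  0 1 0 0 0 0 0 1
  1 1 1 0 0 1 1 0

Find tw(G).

2

A width-2 tree decomposition is:
Bags: B1 = {b, c, h}  B2 = {b, c, d}  B3 = {c, f, h}  B4 = {b, c, e}  B5 = {b, g, h}  B6 = {a, b, h}
Tree: B1–B2, B1–B3, B2–B4, B1–B5, B1–B6
The largest bag has 3 vertices, giving width 2; this decomposition certifies tw(G) ≤ 2. On the other hand G contains the 3-clique {c, f, h}. A clique must lie in a single bag of any decomposition, so no decomposition can have width below 2. Therefore the treewidth is 2.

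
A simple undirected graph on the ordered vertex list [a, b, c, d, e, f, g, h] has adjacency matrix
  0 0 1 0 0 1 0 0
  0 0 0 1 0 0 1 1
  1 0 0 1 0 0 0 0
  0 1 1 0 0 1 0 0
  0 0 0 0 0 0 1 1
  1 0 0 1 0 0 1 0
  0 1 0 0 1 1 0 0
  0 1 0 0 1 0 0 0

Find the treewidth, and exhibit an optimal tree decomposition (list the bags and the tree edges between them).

Treewidth 2.
One such decomposition:
Bags: B1 = {e, g, h}  B2 = {b, g, h}  B3 = {b, f, g}  B4 = {b, d, f}  B5 = {a, d, f}  B6 = {a, c, d}
Tree: B1–B2, B2–B3, B3–B4, B4–B5, B5–B6

Every bag has size at most 3, so the width is 3 − 1 = 2 and tw(G) ≤ 2. For the lower bound, G contains the cycle e–h–b–g–e, so G is not a forest; only forests have treewidth ≤ 1, hence tw(G) ≥ 2. The upper and lower bounds meet at 2, so that is the treewidth.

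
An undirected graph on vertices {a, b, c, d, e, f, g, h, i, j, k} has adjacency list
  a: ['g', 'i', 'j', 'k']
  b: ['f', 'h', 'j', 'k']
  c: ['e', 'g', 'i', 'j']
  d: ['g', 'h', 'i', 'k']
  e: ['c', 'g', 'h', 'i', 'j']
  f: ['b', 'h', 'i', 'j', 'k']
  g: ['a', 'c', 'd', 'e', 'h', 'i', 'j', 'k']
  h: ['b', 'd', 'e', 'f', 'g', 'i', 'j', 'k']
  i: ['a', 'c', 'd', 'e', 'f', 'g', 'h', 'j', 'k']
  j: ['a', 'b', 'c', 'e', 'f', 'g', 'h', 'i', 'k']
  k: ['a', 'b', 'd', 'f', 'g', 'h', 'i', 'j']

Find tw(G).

A width-4 tree decomposition is:
Bags: B1 = {d, g, h, i, k}  B2 = {g, h, i, j, k}  B3 = {f, h, i, j, k}  B4 = {b, f, h, j, k}  B5 = {a, g, i, j, k}  B6 = {e, g, h, i, j}  B7 = {c, e, g, i, j}
Tree: B1–B2, B2–B3, B3–B4, B2–B5, B2–B6, B6–B7
The largest bag has 5 vertices, giving width 4; this decomposition certifies tw(G) ≤ 4. On the other hand G contains the 5-clique {b, f, h, j, k}. A clique must lie in a single bag of any decomposition, so no decomposition can have width below 4. Hence tw(G) = 4 exactly.

4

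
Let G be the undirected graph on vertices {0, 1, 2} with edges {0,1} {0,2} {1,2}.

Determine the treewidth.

A width-2 tree decomposition is:
Bags: B1 = {0, 1, 2}
Tree: (single bag)
With just one bag of size 3, the width is 3 − 1 = 2, so tw(G) ≤ 2. For the lower bound, the 3 vertices {0, 1, 2} are pairwise adjacent, and any tree decomposition puts a clique entirely inside one bag — forcing width ≥ 2. Therefore the treewidth is 2.

2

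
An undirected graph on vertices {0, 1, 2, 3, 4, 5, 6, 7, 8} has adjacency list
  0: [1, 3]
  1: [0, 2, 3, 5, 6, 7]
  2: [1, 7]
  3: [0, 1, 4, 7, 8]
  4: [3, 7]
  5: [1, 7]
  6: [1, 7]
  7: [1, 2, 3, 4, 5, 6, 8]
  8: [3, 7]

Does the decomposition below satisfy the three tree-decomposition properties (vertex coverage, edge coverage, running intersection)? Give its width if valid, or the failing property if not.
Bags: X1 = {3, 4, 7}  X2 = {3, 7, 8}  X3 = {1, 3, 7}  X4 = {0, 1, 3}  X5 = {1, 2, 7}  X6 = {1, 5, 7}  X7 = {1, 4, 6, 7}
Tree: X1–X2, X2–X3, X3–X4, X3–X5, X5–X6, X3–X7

No — bags containing vertex 4 are not connected in the tree.

A tree decomposition must satisfy three properties: every vertex lies in some bag; for every edge, both endpoints lie together in some bag; and for every vertex, the bags containing it form a connected subtree. Here bags containing vertex 4 are not connected in the tree, so the decomposition is invalid.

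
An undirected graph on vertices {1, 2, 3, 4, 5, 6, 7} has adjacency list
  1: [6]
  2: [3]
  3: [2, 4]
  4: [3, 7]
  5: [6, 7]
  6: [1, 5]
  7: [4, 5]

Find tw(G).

1

A width-1 tree decomposition is:
Bags: B1 = {2, 3}  B2 = {3, 4}  B3 = {4, 7}  B4 = {5, 7}  B5 = {5, 6}  B6 = {1, 6}
Tree: B1–B2, B2–B3, B3–B4, B4–B5, B5–B6
The largest bag has 2 vertices, giving width 1; this decomposition certifies tw(G) ≤ 1. Since G has at least one edge (e.g. 2–3), it is not an edgeless graph, so tw(G) ≥ 1. Combining the bounds, tw(G) = 1.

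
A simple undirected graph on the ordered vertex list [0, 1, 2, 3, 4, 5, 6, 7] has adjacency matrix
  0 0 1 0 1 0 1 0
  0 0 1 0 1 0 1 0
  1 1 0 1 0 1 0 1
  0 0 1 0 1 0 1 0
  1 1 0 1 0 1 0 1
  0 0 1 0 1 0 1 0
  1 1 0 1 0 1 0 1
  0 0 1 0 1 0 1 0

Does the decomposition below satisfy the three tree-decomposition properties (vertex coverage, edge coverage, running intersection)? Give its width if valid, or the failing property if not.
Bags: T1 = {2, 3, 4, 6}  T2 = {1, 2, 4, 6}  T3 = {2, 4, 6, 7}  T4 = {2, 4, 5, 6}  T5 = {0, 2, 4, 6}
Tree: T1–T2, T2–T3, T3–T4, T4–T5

Yes; width 3.

Vertex coverage: the bags together contain {0, 1, 2, 3, 4, 5, 6, 7}, the full vertex set. Edge coverage: each edge of G has both endpoints in at least one bag. Running intersection: for every vertex, the bags containing it form a connected subtree. All three properties hold, so this is a valid tree decomposition of width max|bag| − 1 = 3, and hence tw(G) ≤ 3.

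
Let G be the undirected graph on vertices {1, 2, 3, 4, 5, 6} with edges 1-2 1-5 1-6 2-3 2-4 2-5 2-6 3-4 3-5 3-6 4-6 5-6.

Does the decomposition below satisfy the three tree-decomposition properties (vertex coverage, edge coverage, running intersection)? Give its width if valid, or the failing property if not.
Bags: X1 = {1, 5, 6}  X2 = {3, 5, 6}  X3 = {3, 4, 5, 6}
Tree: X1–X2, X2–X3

A tree decomposition must satisfy three properties: every vertex lies in some bag; for every edge, both endpoints lie together in some bag; and for every vertex, the bags containing it form a connected subtree. Here vertex 2 appears in no bag, so the decomposition is invalid.

No — vertex 2 appears in no bag.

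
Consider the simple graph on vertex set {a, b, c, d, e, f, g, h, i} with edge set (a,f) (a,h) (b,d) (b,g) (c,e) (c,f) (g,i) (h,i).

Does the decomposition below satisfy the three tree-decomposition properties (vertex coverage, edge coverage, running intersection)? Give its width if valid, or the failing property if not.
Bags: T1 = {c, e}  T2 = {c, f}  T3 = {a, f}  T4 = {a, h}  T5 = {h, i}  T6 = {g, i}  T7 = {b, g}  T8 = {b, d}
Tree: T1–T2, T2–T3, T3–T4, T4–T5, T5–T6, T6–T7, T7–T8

Every vertex of G appears in some bag (union = {a, b, c, d, e, f, g, h, i}); every edge is covered by a bag; and for each vertex v the set of bags containing v is connected in the bag tree. The decomposition is therefore valid. The largest bag has 2 vertices, so the width is 1.

Yes; width 1.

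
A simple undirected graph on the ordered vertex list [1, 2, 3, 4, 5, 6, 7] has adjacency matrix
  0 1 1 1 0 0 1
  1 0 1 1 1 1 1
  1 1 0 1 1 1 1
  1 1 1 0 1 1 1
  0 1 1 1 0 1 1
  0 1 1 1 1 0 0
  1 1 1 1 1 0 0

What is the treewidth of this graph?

A width-4 tree decomposition is:
Bags: B1 = {2, 3, 4, 5, 6}  B2 = {2, 3, 4, 5, 7}  B3 = {1, 2, 3, 4, 7}
Tree: B1–B2, B2–B3
Every bag has size at most 5, so the width is 5 − 1 = 4 and tw(G) ≤ 4. Conversely, {1, 2, 3, 4, 7} is a clique of size 5, and the vertices of any clique must share a bag in every tree decomposition; so some bag has ≥ 5 vertices and tw(G) ≥ 4. The upper and lower bounds meet at 4, so that is the treewidth.

4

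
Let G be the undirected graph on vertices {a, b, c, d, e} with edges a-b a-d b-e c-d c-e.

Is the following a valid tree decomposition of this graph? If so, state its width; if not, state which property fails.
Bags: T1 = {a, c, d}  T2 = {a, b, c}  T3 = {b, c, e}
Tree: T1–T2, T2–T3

Yes; width 2.

Checking the three conditions: (i) the bags cover all of {a, b, c, d, e}; (ii) for each edge, some bag contains both endpoints; (iii) the bags containing any fixed vertex form a subtree. All hold, so the decomposition is valid with width 3 − 1 = 2.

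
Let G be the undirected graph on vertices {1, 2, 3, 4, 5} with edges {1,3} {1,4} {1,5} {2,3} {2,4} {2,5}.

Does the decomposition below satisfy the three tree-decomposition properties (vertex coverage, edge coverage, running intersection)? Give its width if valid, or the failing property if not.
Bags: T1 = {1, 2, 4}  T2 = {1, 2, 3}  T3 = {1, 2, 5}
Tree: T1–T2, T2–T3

Yes; width 2.

Every vertex of G appears in some bag (union = {1, 2, 3, 4, 5}); every edge is covered by a bag; and for each vertex v the set of bags containing v is connected in the bag tree. The decomposition is therefore valid. The largest bag has 3 vertices, so the width is 2.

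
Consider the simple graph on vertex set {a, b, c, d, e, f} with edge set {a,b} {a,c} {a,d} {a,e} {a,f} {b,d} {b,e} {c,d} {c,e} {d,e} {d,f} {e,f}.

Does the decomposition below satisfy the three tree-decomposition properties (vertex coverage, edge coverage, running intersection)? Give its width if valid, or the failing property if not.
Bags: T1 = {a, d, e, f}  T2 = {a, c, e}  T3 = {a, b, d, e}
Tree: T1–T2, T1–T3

A tree decomposition must satisfy three properties: every vertex lies in some bag; for every edge, both endpoints lie together in some bag; and for every vertex, the bags containing it form a connected subtree. Here edge (d,c) lies in no bag, so the decomposition is invalid.

No — edge (d,c) lies in no bag.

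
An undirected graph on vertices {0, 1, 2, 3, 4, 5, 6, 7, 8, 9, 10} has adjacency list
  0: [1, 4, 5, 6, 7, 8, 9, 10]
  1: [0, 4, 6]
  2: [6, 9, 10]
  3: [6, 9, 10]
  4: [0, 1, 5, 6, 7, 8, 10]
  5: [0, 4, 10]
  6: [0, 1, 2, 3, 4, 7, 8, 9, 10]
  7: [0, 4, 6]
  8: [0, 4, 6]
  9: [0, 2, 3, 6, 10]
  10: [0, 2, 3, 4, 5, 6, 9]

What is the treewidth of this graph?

3

A width-3 tree decomposition is:
Bags: B1 = {2, 6, 9, 10}  B2 = {0, 6, 9, 10}  B3 = {0, 4, 6, 10}  B4 = {0, 4, 6, 8}  B5 = {0, 4, 6, 7}  B6 = {0, 4, 5, 10}  B7 = {0, 1, 4, 6}  B8 = {3, 6, 9, 10}
Tree: B1–B2, B2–B3, B3–B4, B3–B5, B3–B6, B4–B7, B1–B8
Every bag has size at most 4, so the width is 4 − 1 = 3 and tw(G) ≤ 3. On the other hand G contains the 4-clique {0, 4, 5, 10}. A clique must lie in a single bag of any decomposition, so no decomposition can have width below 3. The upper and lower bounds meet at 3, so that is the treewidth.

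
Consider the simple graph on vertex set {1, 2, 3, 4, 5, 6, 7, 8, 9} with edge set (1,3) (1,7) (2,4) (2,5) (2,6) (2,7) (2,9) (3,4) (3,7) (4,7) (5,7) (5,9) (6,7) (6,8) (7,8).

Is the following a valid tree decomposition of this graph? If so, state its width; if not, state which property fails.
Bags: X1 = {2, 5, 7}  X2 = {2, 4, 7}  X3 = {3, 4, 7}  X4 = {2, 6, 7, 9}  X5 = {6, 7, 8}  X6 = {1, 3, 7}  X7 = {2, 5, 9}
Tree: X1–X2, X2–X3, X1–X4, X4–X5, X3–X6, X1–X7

No — bags containing vertex 9 are not connected in the tree.

A tree decomposition must satisfy three properties: every vertex lies in some bag; for every edge, both endpoints lie together in some bag; and for every vertex, the bags containing it form a connected subtree. Here bags containing vertex 9 are not connected in the tree, so the decomposition is invalid.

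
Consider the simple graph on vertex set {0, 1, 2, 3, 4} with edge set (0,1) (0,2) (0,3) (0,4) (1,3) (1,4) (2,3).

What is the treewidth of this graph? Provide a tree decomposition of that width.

Treewidth 2.
One such decomposition:
Bags: B1 = {0, 2, 3}  B2 = {0, 1, 3}  B3 = {0, 1, 4}
Tree: B1–B2, B2–B3

Every bag has size at most 3, so the width is 3 − 1 = 2 and tw(G) ≤ 2. Conversely, {0, 1, 3} is a clique of size 3, and the vertices of any clique must share a bag in every tree decomposition; so some bag has ≥ 3 vertices and tw(G) ≥ 2. Therefore the treewidth is 2.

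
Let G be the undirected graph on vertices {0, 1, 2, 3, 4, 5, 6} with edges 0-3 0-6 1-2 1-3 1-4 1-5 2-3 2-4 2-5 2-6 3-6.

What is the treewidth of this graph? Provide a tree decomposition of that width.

Treewidth 2.
One optimal decomposition is:
Bags: B1 = {1, 2, 3}  B2 = {1, 2, 4}  B3 = {1, 2, 5}  B4 = {2, 3, 6}  B5 = {0, 3, 6}
Tree: B1–B2, B2–B3, B1–B4, B4–B5

The largest bag has 3 vertices, giving width 2; this decomposition certifies tw(G) ≤ 2. For the lower bound, the 3 vertices {0, 3, 6} are pairwise adjacent, and any tree decomposition puts a clique entirely inside one bag — forcing width ≥ 2. Combining the bounds, tw(G) = 2.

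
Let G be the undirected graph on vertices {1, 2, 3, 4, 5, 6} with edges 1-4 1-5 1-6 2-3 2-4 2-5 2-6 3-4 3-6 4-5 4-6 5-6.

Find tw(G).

A width-3 tree decomposition is:
Bags: B1 = {2, 3, 4, 6}  B2 = {2, 4, 5, 6}  B3 = {1, 4, 5, 6}
Tree: B1–B2, B2–B3
Every bag has size at most 4, so the width is 4 − 1 = 3 and tw(G) ≤ 3. Conversely, {1, 4, 5, 6} is a clique of size 4, and the vertices of any clique must share a bag in every tree decomposition; so some bag has ≥ 4 vertices and tw(G) ≥ 3. The upper and lower bounds meet at 3, so that is the treewidth.

3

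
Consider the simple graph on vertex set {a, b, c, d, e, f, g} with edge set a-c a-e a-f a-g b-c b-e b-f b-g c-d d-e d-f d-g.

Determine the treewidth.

A width-3 tree decomposition is:
Bags: B1 = {a, b, d, g}  B2 = {a, b, d, e}  B3 = {a, b, d, f}  B4 = {a, b, c, d}
Tree: B1–B2, B2–B3, B3–B4
Every bag has size at most 4, so the width is 4 − 1 = 3 and tw(G) ≤ 3. For the lower bound: the 4 vertex sets {a,g}, {b,e}, {d}, {f} are disjoint, each induces a connected subgraph, and every pair is joined by at least one edge of G. Contracting each set to a single vertex therefore yields K_{4} as a minor, and since treewidth is minor-monotone, tw(G) ≥ tw(K_{4}) = 3. Hence tw(G) = 3 exactly.

3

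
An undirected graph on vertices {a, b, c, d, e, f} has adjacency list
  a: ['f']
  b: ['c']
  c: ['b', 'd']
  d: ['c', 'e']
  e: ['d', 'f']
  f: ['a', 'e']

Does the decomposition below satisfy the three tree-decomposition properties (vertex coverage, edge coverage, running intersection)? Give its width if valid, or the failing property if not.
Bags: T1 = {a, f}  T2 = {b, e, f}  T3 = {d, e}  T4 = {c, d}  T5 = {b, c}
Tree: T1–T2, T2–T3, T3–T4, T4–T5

A tree decomposition must satisfy three properties: every vertex lies in some bag; for every edge, both endpoints lie together in some bag; and for every vertex, the bags containing it form a connected subtree. Here bags containing vertex b are not connected in the tree, so the decomposition is invalid.

No — bags containing vertex b are not connected in the tree.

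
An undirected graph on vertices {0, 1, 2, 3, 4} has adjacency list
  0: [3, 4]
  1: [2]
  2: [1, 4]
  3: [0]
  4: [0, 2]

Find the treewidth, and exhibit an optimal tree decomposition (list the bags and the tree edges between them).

Every bag has size at most 2, so the width is 2 − 1 = 1 and tw(G) ≤ 1. Since G has at least one edge (e.g. 1–2), it is not an edgeless graph, so tw(G) ≥ 1. Hence tw(G) = 1 exactly.

Treewidth 1.
One such decomposition:
Bags: B1 = {1, 2}  B2 = {2, 4}  B3 = {0, 4}  B4 = {0, 3}
Tree: B1–B2, B2–B3, B3–B4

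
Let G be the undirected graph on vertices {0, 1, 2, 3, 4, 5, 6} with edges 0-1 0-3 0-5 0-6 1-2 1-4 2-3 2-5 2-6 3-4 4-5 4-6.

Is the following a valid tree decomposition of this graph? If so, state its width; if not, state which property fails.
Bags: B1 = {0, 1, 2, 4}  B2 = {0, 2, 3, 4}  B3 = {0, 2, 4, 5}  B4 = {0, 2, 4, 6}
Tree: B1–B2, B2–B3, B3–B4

Checking the three conditions: (i) the bags cover all of {0, 1, 2, 3, 4, 5, 6}; (ii) for each edge, some bag contains both endpoints; (iii) the bags containing any fixed vertex form a subtree. All hold, so the decomposition is valid with width 4 − 1 = 3.

Yes; width 3.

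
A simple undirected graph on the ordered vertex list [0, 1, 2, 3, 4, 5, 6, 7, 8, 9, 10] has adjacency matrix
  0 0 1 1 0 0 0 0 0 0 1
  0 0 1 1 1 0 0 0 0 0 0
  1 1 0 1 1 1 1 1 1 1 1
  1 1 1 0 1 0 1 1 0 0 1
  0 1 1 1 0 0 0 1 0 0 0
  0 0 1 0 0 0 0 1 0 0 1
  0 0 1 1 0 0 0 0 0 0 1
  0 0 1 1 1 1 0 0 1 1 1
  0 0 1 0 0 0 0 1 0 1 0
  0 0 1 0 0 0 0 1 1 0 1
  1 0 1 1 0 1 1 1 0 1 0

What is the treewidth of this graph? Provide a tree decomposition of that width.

Each bag holds 4 vertices, so the decomposition has width 3, which upper-bounds the treewidth. Conversely, {2, 7, 8, 9} is a clique of size 4, and the vertices of any clique must share a bag in every tree decomposition; so some bag has ≥ 4 vertices and tw(G) ≥ 3. The upper and lower bounds meet at 3, so that is the treewidth.

Treewidth 3.
Bags: B1 = {2, 3, 7, 10}  B2 = {2, 7, 9, 10}  B3 = {2, 3, 4, 7}  B4 = {2, 5, 7, 10}  B5 = {0, 2, 3, 10}  B6 = {1, 2, 3, 4}  B7 = {2, 7, 8, 9}  B8 = {2, 3, 6, 10}
Tree: B1–B2, B1–B3, B2–B4, B1–B5, B3–B6, B2–B7, B5–B8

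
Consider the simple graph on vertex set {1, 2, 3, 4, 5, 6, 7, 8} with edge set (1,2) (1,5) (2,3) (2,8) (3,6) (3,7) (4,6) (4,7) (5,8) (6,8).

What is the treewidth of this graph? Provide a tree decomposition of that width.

Treewidth 2.
Bags: B1 = {1, 2, 5}  B2 = {2, 5, 8}  B3 = {2, 3, 8}  B4 = {3, 6, 8}  B5 = {3, 6, 7}  B6 = {4, 6, 7}
Tree: B1–B2, B2–B3, B3–B4, B4–B5, B5–B6

Every bag has size at most 3, so the width is 3 − 1 = 2 and tw(G) ≤ 2. The edges 1–5–8–2–1 form a cycle, so G is not a tree and its treewidth is at least 2. Hence tw(G) = 2 exactly.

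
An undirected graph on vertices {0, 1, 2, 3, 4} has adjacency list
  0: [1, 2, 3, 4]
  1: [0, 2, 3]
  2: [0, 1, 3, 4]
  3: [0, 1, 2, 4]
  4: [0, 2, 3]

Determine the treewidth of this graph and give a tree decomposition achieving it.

Treewidth 3.
One optimal decomposition is:
Bags: B1 = {0, 2, 3, 4}  B2 = {0, 1, 2, 3}
Tree: B1–B2

Every bag has size at most 4, so the width is 4 − 1 = 3 and tw(G) ≤ 3. For the lower bound, the 4 vertices {0, 1, 2, 3} are pairwise adjacent, and any tree decomposition puts a clique entirely inside one bag — forcing width ≥ 3. The upper and lower bounds meet at 3, so that is the treewidth.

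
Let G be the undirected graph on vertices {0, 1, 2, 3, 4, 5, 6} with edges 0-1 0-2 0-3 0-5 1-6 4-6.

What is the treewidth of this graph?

A width-1 tree decomposition is:
Bags: B1 = {0, 3}  B2 = {0, 2}  B3 = {0, 5}  B4 = {0, 1}  B5 = {1, 6}  B6 = {4, 6}
Tree: B1–B2, B1–B3, B3–B4, B4–B5, B5–B6
Every bag has size at most 2, so the width is 2 − 1 = 1 and tw(G) ≤ 1. Any graph with an edge has treewidth ≥ 1, and G has the edge 0–3. Therefore the treewidth is 1.

1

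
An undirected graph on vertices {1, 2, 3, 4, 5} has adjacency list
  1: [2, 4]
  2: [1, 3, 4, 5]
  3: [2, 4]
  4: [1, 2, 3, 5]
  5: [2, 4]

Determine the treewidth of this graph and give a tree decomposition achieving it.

Every bag has size at most 3, so the width is 3 − 1 = 2 and tw(G) ≤ 2. For the lower bound, the 3 vertices {1, 2, 4} are pairwise adjacent, and any tree decomposition puts a clique entirely inside one bag — forcing width ≥ 2. The upper and lower bounds meet at 2, so that is the treewidth.

Treewidth 2.
One such decomposition:
Bags: B1 = {2, 3, 4}  B2 = {1, 2, 4}  B3 = {2, 4, 5}
Tree: B1–B2, B2–B3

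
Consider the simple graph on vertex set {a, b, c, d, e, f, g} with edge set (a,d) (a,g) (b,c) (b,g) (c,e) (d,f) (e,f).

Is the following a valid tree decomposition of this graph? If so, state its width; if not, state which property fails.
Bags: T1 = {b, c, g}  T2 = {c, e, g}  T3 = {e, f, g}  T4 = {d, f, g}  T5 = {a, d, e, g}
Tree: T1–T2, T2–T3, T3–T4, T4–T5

No — bags containing vertex e are not connected in the tree.

A tree decomposition must satisfy three properties: every vertex lies in some bag; for every edge, both endpoints lie together in some bag; and for every vertex, the bags containing it form a connected subtree. Here bags containing vertex e are not connected in the tree, so the decomposition is invalid.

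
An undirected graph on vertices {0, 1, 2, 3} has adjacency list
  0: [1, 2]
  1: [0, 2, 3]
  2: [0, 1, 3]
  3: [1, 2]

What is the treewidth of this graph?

2

A width-2 tree decomposition is:
Bags: B1 = {1, 2, 3}  B2 = {0, 1, 2}
Tree: B1–B2
Each bag holds 3 vertices, so the decomposition has width 2, which upper-bounds the treewidth. On the other hand G contains the 3-clique {0, 1, 2}. A clique must lie in a single bag of any decomposition, so no decomposition can have width below 2. Therefore the treewidth is 2.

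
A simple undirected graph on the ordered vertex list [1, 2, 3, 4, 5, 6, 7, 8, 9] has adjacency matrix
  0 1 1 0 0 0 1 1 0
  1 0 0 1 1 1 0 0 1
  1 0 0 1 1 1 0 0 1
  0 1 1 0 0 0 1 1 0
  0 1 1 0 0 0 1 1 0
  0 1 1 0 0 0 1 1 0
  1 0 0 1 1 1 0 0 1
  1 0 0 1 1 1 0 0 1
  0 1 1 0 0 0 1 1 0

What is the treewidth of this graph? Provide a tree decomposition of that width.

Every bag has size at most 5, so the width is 5 − 1 = 4 and tw(G) ≤ 4. For the lower bound: the 5 vertex sets {6,7}, {3,9}, {2,4}, {8}, {1} are disjoint, each induces a connected subgraph, and every pair is joined by at least one edge of G. Contracting each set to a single vertex therefore yields K_{5} as a minor, and since treewidth is minor-monotone, tw(G) ≥ tw(K_{5}) = 4. Therefore the treewidth is 4.

Treewidth 4.
One optimal decomposition is:
Bags: B1 = {2, 3, 6, 7, 8}  B2 = {2, 3, 7, 8, 9}  B3 = {2, 3, 4, 7, 8}  B4 = {1, 2, 3, 7, 8}  B5 = {2, 3, 5, 7, 8}
Tree: B1–B2, B2–B3, B3–B4, B4–B5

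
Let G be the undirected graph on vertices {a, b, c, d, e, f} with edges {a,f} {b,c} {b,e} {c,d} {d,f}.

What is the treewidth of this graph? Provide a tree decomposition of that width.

Every bag has size at most 2, so the width is 2 − 1 = 1 and tw(G) ≤ 1. Since G has at least one edge (e.g. b–c), it is not an edgeless graph, so tw(G) ≥ 1. Combining the bounds, tw(G) = 1.

Treewidth 1.
One such decomposition:
Bags: B1 = {b, c}  B2 = {c, d}  B3 = {d, f}  B4 = {a, f}  B5 = {b, e}
Tree: B1–B2, B2–B3, B3–B4, B1–B5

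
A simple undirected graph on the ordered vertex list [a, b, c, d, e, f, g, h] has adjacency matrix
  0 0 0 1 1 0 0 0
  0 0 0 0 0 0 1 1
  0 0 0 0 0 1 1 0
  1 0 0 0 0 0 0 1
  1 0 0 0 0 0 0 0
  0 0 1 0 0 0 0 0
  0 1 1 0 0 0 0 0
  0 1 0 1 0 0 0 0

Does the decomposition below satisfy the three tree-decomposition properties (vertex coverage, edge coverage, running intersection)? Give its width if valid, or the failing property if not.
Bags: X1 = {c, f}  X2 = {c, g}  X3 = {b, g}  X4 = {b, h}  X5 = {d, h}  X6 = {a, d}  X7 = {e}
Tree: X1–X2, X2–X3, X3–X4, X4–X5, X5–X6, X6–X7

A tree decomposition must satisfy three properties: every vertex lies in some bag; for every edge, both endpoints lie together in some bag; and for every vertex, the bags containing it form a connected subtree. Here edge (a,e) lies in no bag, so the decomposition is invalid.

No — edge (a,e) lies in no bag.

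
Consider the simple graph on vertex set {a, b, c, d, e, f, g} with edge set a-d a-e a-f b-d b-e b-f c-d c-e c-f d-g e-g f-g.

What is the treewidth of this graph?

3

A width-3 tree decomposition is:
Bags: B1 = {d, e, f, g}  B2 = {b, d, e, f}  B3 = {c, d, e, f}  B4 = {a, d, e, f}
Tree: B1–B2, B2–B3, B3–B4
Each bag holds 4 vertices, so the decomposition has width 3, which upper-bounds the treewidth. For the lower bound: the 4 vertex sets {d,g}, {b,e}, {f}, {c} are disjoint, each induces a connected subgraph, and every pair is joined by at least one edge of G. Contracting each set to a single vertex therefore yields K_{4} as a minor, and since treewidth is minor-monotone, tw(G) ≥ tw(K_{4}) = 3. Therefore the treewidth is 3.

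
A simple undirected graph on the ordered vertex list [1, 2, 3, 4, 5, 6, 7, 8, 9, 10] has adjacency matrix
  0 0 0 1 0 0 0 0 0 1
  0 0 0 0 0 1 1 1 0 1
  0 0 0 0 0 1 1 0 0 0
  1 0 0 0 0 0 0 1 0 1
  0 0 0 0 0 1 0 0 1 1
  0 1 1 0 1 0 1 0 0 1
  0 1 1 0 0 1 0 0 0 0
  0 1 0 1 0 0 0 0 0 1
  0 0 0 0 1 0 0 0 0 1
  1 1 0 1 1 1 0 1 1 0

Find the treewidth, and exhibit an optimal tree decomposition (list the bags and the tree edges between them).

Each bag holds 3 vertices, so the decomposition has width 2, which upper-bounds the treewidth. Conversely, {1, 4, 10} is a clique of size 3, and the vertices of any clique must share a bag in every tree decomposition; so some bag has ≥ 3 vertices and tw(G) ≥ 2. Hence tw(G) = 2 exactly.

Treewidth 2.
One optimal decomposition is:
Bags: B1 = {4, 8, 10}  B2 = {2, 8, 10}  B3 = {2, 6, 10}  B4 = {1, 4, 10}  B5 = {2, 6, 7}  B6 = {5, 6, 10}  B7 = {3, 6, 7}  B8 = {5, 9, 10}
Tree: B1–B2, B2–B3, B1–B4, B3–B5, B3–B6, B5–B7, B6–B8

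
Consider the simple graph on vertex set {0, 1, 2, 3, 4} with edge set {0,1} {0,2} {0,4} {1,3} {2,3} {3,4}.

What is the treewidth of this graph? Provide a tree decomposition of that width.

Treewidth 2.
One optimal decomposition is:
Bags: B1 = {0, 2, 3}  B2 = {0, 3, 4}  B3 = {0, 1, 3}
Tree: B1–B2, B2–B3

Each bag holds 3 vertices, so the decomposition has width 2, which upper-bounds the treewidth. For the lower bound, G contains the cycle 0–2–3–4–0, so G is not a forest; only forests have treewidth ≤ 1, hence tw(G) ≥ 2. Combining the bounds, tw(G) = 2.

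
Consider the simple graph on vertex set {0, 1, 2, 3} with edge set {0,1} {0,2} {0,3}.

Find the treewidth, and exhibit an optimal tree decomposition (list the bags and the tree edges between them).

Every bag has size at most 2, so the width is 2 − 1 = 1 and tw(G) ≤ 1. Any graph with an edge has treewidth ≥ 1, and G has the edge 0–1. Therefore the treewidth is 1.

Treewidth 1.
One optimal decomposition is:
Bags: B1 = {0, 1}  B2 = {0, 3}  B3 = {0, 2}
Tree: B1–B2, B1–B3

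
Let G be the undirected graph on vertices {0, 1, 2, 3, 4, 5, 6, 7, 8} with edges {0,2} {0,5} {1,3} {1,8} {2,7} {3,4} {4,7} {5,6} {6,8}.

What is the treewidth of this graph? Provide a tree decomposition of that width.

Each bag holds 3 vertices, so the decomposition has width 2, which upper-bounds the treewidth. Since 6–5–0–2–7–4–3–1–8–6 is a cycle in G, G is not acyclic. Forests are exactly the graphs of treewidth ≤ 1, so tw(G) ≥ 2. Therefore the treewidth is 2.

Treewidth 2.
Bags: B1 = {0, 5, 6}  B2 = {0, 2, 6}  B3 = {2, 6, 7}  B4 = {4, 6, 7}  B5 = {3, 4, 6}  B6 = {1, 3, 6}  B7 = {1, 6, 8}
Tree: B1–B2, B2–B3, B3–B4, B4–B5, B5–B6, B6–B7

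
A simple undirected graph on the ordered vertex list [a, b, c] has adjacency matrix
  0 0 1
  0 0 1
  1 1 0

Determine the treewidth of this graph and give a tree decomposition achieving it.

The largest bag has 2 vertices, giving width 1; this decomposition certifies tw(G) ≤ 1. Any graph with an edge has treewidth ≥ 1, and G has the edge c–a. Combining the bounds, tw(G) = 1.

Treewidth 1.
Bags: B1 = {a, c}  B2 = {b, c}
Tree: B1–B2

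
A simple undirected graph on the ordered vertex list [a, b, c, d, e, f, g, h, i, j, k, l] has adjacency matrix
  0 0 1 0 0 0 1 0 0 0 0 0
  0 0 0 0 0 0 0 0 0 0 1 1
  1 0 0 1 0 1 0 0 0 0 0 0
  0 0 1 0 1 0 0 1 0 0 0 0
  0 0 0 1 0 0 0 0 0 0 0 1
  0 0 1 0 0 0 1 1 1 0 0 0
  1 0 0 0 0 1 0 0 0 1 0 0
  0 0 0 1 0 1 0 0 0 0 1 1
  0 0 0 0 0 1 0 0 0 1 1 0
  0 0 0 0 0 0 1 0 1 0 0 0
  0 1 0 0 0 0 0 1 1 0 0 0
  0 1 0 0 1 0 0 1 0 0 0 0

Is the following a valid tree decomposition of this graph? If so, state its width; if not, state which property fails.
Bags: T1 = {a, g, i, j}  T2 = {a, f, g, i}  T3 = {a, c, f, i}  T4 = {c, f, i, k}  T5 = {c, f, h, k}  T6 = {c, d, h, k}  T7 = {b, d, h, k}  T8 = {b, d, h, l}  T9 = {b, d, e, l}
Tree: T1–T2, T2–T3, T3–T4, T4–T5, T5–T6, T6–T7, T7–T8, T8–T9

Yes; width 3.

Every vertex of G appears in some bag (union = {a, b, c, d, e, f, g, h, i, j, k, l}); every edge is covered by a bag; and for each vertex v the set of bags containing v is connected in the bag tree. The decomposition is therefore valid. The largest bag has 4 vertices, so the width is 3.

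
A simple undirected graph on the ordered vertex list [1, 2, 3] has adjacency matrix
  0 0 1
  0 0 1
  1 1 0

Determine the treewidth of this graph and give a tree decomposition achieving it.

Treewidth 1.
One optimal decomposition is:
Bags: B1 = {1, 3}  B2 = {2, 3}
Tree: B1–B2

Every bag has size at most 2, so the width is 2 − 1 = 1 and tw(G) ≤ 1. Any graph with an edge has treewidth ≥ 1, and G has the edge 1–3. Therefore the treewidth is 1.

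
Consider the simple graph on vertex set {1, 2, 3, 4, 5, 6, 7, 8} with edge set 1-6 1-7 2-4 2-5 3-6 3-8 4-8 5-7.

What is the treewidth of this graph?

A width-2 tree decomposition is:
Bags: B1 = {3, 6, 8}  B2 = {4, 6, 8}  B3 = {2, 4, 6}  B4 = {2, 5, 6}  B5 = {5, 6, 7}  B6 = {1, 6, 7}
Tree: B1–B2, B2–B3, B3–B4, B4–B5, B5–B6
Every bag has size at most 3, so the width is 3 − 1 = 2 and tw(G) ≤ 2. Since 6–3–8–4–2–5–7–1–6 is a cycle in G, G is not acyclic. Forests are exactly the graphs of treewidth ≤ 1, so tw(G) ≥ 2. Combining the bounds, tw(G) = 2.

2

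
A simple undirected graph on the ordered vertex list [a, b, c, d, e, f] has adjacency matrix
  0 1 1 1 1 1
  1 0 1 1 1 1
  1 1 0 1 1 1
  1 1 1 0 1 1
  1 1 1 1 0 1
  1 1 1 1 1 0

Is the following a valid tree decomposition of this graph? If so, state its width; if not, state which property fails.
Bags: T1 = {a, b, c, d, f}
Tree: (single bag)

No — vertex e appears in no bag.

A tree decomposition must satisfy three properties: every vertex lies in some bag; for every edge, both endpoints lie together in some bag; and for every vertex, the bags containing it form a connected subtree. Here vertex e appears in no bag, so the decomposition is invalid.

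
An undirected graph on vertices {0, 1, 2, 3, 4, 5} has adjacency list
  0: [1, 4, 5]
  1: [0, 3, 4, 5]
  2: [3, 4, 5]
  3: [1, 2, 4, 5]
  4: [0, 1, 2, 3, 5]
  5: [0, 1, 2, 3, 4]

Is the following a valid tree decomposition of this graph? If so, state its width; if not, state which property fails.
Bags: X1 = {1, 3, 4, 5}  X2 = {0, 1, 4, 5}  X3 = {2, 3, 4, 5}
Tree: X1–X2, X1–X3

Yes; width 3.

Vertex coverage: the bags together contain {0, 1, 2, 3, 4, 5}, the full vertex set. Edge coverage: each edge of G has both endpoints in at least one bag. Running intersection: for every vertex, the bags containing it form a connected subtree. All three properties hold, so this is a valid tree decomposition of width max|bag| − 1 = 3, and hence tw(G) ≤ 3.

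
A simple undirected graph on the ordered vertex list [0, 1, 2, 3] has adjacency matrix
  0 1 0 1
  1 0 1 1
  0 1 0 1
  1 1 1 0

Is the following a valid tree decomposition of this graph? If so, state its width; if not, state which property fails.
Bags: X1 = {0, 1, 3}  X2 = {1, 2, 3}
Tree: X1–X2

Yes; width 2.

Vertex coverage: the bags together contain {0, 1, 2, 3}, the full vertex set. Edge coverage: each edge of G has both endpoints in at least one bag. Running intersection: for every vertex, the bags containing it form a connected subtree. All three properties hold, so this is a valid tree decomposition of width max|bag| − 1 = 2, and hence tw(G) ≤ 2.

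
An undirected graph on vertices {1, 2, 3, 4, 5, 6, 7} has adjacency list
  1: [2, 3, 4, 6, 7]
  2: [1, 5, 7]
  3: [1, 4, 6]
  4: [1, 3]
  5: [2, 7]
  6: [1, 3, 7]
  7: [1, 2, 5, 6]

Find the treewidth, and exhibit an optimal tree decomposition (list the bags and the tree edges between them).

Treewidth 2.
Bags: B1 = {1, 6, 7}  B2 = {1, 2, 7}  B3 = {1, 3, 6}  B4 = {2, 5, 7}  B5 = {1, 3, 4}
Tree: B1–B2, B1–B3, B2–B4, B3–B5

Every bag has size at most 3, so the width is 3 − 1 = 2 and tw(G) ≤ 2. Conversely, {1, 2, 7} is a clique of size 3, and the vertices of any clique must share a bag in every tree decomposition; so some bag has ≥ 3 vertices and tw(G) ≥ 2. Combining the bounds, tw(G) = 2.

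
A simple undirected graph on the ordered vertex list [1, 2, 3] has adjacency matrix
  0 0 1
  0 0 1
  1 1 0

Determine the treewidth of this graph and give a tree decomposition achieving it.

Treewidth 1.
One such decomposition:
Bags: B1 = {1, 3}  B2 = {2, 3}
Tree: B1–B2

Each bag holds 2 vertices, so the decomposition has width 1, which upper-bounds the treewidth. Any graph with an edge has treewidth ≥ 1, and G has the edge 3–1. Combining the bounds, tw(G) = 1.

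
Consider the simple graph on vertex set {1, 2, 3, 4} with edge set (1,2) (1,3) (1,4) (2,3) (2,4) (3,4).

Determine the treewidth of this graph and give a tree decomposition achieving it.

Treewidth 3.
Bags: B1 = {1, 2, 3, 4}
Tree: (single bag)

A single bag containing all 4 vertices is trivially a valid decomposition of width 3. For the lower bound, the 4 vertices {1, 2, 3, 4} are pairwise adjacent, and any tree decomposition puts a clique entirely inside one bag — forcing width ≥ 3. Combining the bounds, tw(G) = 3.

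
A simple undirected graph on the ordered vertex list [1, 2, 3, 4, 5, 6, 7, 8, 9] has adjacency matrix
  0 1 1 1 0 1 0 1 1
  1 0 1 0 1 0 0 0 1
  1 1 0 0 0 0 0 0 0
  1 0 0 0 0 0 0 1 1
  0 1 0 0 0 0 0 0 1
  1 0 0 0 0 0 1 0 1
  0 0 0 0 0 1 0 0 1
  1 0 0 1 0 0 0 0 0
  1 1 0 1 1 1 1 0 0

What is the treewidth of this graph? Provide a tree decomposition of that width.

Treewidth 2.
One optimal decomposition is:
Bags: B1 = {1, 4, 9}  B2 = {1, 4, 8}  B3 = {1, 6, 9}  B4 = {6, 7, 9}  B5 = {1, 2, 9}  B6 = {1, 2, 3}  B7 = {2, 5, 9}
Tree: B1–B2, B1–B3, B3–B4, B3–B5, B5–B6, B5–B7

Every bag has size at most 3, so the width is 3 − 1 = 2 and tw(G) ≤ 2. Conversely, {1, 4, 8} is a clique of size 3, and the vertices of any clique must share a bag in every tree decomposition; so some bag has ≥ 3 vertices and tw(G) ≥ 2. The upper and lower bounds meet at 2, so that is the treewidth.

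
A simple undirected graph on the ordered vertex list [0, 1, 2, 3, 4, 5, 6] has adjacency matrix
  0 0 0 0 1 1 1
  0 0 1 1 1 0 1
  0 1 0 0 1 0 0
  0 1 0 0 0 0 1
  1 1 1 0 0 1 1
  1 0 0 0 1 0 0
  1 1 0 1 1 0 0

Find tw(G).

2

A width-2 tree decomposition is:
Bags: B1 = {1, 3, 6}  B2 = {1, 4, 6}  B3 = {1, 2, 4}  B4 = {0, 4, 6}  B5 = {0, 4, 5}
Tree: B1–B2, B2–B3, B2–B4, B4–B5
Every bag has size at most 3, so the width is 3 − 1 = 2 and tw(G) ≤ 2. Conversely, {1, 3, 6} is a clique of size 3, and the vertices of any clique must share a bag in every tree decomposition; so some bag has ≥ 3 vertices and tw(G) ≥ 2. The upper and lower bounds meet at 2, so that is the treewidth.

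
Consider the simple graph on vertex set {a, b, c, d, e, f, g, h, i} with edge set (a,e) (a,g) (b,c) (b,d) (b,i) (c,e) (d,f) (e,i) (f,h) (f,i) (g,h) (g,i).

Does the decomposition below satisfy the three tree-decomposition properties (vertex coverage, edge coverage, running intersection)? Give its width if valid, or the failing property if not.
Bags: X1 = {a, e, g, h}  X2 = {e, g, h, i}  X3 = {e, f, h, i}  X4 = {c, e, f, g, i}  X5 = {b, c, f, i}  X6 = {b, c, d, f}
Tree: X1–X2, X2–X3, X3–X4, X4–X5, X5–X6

No — bags containing vertex g are not connected in the tree.

A tree decomposition must satisfy three properties: every vertex lies in some bag; for every edge, both endpoints lie together in some bag; and for every vertex, the bags containing it form a connected subtree. Here bags containing vertex g are not connected in the tree, so the decomposition is invalid.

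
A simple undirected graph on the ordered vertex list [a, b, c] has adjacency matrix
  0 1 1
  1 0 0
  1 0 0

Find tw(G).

1

A width-1 tree decomposition is:
Bags: B1 = {a, c}  B2 = {a, b}
Tree: B1–B2
Each bag holds 2 vertices, so the decomposition has width 1, which upper-bounds the treewidth. Since G has at least one edge (e.g. a–c), it is not an edgeless graph, so tw(G) ≥ 1. Therefore the treewidth is 1.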